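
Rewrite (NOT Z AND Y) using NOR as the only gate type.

(((Z NOR Z) NOR (Z NOR Z)) NOR (Y NOR Y))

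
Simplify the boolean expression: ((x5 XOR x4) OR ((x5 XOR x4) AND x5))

By absorption (E OR (E AND v) = E):
= (x5 XOR x4)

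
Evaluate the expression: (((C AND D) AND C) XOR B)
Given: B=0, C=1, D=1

Substituting: (((1 AND 1) AND 1) XOR 0)
= 1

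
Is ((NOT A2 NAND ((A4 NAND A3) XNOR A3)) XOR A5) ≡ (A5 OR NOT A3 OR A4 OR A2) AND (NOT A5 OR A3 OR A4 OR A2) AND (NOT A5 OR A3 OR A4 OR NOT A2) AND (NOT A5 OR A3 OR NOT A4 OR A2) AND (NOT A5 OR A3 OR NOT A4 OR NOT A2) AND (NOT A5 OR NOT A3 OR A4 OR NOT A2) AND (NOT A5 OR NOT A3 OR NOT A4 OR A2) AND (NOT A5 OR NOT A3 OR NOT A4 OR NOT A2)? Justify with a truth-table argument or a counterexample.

Yes, they are equivalent — the two output columns agree on all 16 assignments:
A5 | A3 | A4 | A2 | Expression 1 | Expression 2
-----------------------------------------------
0 | 0 | 0 | 0 | 1 | 1
0 | 0 | 0 | 1 | 1 | 1
0 | 0 | 1 | 0 | 1 | 1
0 | 0 | 1 | 1 | 1 | 1
0 | 1 | 0 | 0 | 0 | 0
0 | 1 | 0 | 1 | 1 | 1
0 | 1 | 1 | 0 | 1 | 1
0 | 1 | 1 | 1 | 1 | 1
1 | 0 | 0 | 0 | 0 | 0
1 | 0 | 0 | 1 | 0 | 0
1 | 0 | 1 | 0 | 0 | 0
1 | 0 | 1 | 1 | 0 | 0
1 | 1 | 0 | 0 | 1 | 1
1 | 1 | 0 | 1 | 0 | 0
1 | 1 | 1 | 0 | 0 | 0
1 | 1 | 1 | 1 | 0 | 0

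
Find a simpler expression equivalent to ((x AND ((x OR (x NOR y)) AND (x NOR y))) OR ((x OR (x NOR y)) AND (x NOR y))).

By absorption (E OR (E AND v) = E) then absorption (E AND (E OR v) = E):
= (x NOR y)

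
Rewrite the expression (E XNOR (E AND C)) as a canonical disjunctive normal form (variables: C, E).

(NOT C AND NOT E) OR (C AND NOT E) OR (C AND E)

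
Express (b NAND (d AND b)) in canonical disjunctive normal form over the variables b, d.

(NOT b AND NOT d) OR (NOT b AND d) OR (b AND NOT d)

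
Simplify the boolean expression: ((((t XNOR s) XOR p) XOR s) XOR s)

By XOR self-cancellation ((E XOR v) XOR v = E):
= ((t XNOR s) XOR p)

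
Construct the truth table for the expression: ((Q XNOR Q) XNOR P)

Q | P | Output
--------------
0 | 0 | 0
0 | 1 | 1
1 | 0 | 0
1 | 1 | 1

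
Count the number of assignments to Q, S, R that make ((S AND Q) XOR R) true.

Satisfying assignments: (0,0,1), (0,1,1), (1,0,1), (1,1,0)
Count: 4 out of 8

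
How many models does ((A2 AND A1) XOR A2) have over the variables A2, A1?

Satisfying assignments: (1,0)
Count: 1 out of 4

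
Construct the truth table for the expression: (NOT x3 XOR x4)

x3 | x4 | Output
----------------
0 | 0 | 1
0 | 1 | 0
1 | 0 | 0
1 | 1 | 1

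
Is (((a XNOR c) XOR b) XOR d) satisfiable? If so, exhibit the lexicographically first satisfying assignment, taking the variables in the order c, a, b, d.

c=0, a=0, b=0, d=0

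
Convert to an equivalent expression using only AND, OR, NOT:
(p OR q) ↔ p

((p OR q) AND p) OR (NOT (p OR q) AND NOT p)
(Biconditional = both true or both false)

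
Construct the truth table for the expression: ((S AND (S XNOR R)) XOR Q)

Q | S | R | Output
------------------
0 | 0 | 0 | 0
0 | 0 | 1 | 0
0 | 1 | 0 | 0
0 | 1 | 1 | 1
1 | 0 | 0 | 1
1 | 0 | 1 | 1
1 | 1 | 0 | 1
1 | 1 | 1 | 0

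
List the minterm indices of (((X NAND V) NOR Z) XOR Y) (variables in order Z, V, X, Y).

Σm(1, 3, 5, 6, 9, 11, 13, 15) = (NOT Z AND NOT V AND NOT X AND Y) OR (NOT Z AND NOT V AND X AND Y) OR (NOT Z AND V AND NOT X AND Y) OR (NOT Z AND V AND X AND NOT Y) OR (Z AND NOT V AND NOT X AND Y) OR (Z AND NOT V AND X AND Y) OR (Z AND V AND NOT X AND Y) OR (Z AND V AND X AND Y)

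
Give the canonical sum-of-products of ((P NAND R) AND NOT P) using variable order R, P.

Σm(0, 2) = (NOT R AND NOT P) OR (R AND NOT P)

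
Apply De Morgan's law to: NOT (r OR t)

NOT r AND NOT t
De Morgan's: NOT(OR of terms) = AND of negations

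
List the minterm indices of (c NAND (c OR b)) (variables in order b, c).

Σm(0, 2) = (NOT b AND NOT c) OR (b AND NOT c)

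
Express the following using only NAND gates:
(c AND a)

((c NAND a) NAND (c NAND a))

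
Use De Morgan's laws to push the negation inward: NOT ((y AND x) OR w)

NOT (y AND x) AND NOT w
De Morgan's: NOT(OR of terms) = AND of negations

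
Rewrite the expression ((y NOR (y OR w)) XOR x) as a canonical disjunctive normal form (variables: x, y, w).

(NOT x AND NOT y AND NOT w) OR (x AND NOT y AND w) OR (x AND y AND NOT w) OR (x AND y AND w)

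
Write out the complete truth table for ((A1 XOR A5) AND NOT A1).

A5 | A1 | Output
----------------
0 | 0 | 0
0 | 1 | 0
1 | 0 | 1
1 | 1 | 0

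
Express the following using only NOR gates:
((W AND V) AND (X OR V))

((((W NOR W) NOR (V NOR V)) NOR ((W NOR W) NOR (V NOR V))) NOR (((X NOR V) NOR (X NOR V)) NOR ((X NOR V) NOR (X NOR V))))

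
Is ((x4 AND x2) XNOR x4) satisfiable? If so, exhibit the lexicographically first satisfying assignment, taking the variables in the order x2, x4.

x2=0, x4=0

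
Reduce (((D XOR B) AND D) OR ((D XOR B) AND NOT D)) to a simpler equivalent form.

By distribution ((E AND v) OR (E AND NOT v) = E):
= (D XOR B)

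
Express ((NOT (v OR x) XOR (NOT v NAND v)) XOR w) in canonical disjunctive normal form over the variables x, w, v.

(NOT x AND NOT w AND v) OR (NOT x AND w AND NOT v) OR (x AND NOT w AND NOT v) OR (x AND NOT w AND v)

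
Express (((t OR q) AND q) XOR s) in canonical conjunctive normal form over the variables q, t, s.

(q OR t OR s) AND (q OR NOT t OR s) AND (NOT q OR t OR NOT s) AND (NOT q OR NOT t OR NOT s)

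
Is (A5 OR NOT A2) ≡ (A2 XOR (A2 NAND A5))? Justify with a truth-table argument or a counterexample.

Yes, they are equivalent — the two output columns agree on all 4 assignments:
A5 | A2 | Expression 1 | Expression 2
-------------------------------------
0 | 0 | 1 | 1
0 | 1 | 0 | 0
1 | 0 | 1 | 1
1 | 1 | 1 | 1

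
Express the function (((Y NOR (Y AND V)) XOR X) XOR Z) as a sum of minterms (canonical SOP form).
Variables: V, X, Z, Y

Σm(0, 3, 5, 6, 8, 11, 13, 14) = (NOT V AND NOT X AND NOT Z AND NOT Y) OR (NOT V AND NOT X AND Z AND Y) OR (NOT V AND X AND NOT Z AND Y) OR (NOT V AND X AND Z AND NOT Y) OR (V AND NOT X AND NOT Z AND NOT Y) OR (V AND NOT X AND Z AND Y) OR (V AND X AND NOT Z AND Y) OR (V AND X AND Z AND NOT Y)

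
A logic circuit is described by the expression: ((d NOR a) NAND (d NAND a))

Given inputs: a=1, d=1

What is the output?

Substituting: ((1 NOR 1) NAND (1 NAND 1))
= 1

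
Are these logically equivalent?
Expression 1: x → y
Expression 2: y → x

No, Converse is not equivalent to original (counterexample: x=0, y=1)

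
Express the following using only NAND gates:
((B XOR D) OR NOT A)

((((B NAND (B NAND D)) NAND (D NAND (B NAND D))) NAND ((B NAND (B NAND D)) NAND (D NAND (B NAND D)))) NAND ((A NAND A) NAND (A NAND A)))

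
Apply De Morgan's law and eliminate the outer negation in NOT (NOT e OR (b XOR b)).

e AND NOT (b XOR b)
De Morgan's: NOT(OR of terms) = AND of negations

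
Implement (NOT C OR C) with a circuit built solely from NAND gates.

(((C NAND C) NAND (C NAND C)) NAND (C NAND C))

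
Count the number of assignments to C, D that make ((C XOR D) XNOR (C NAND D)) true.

Satisfying assignments: (0,1), (1,0), (1,1)
Count: 3 out of 4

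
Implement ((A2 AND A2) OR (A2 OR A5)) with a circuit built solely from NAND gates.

((((A2 NAND A2) NAND (A2 NAND A2)) NAND ((A2 NAND A2) NAND (A2 NAND A2))) NAND (((A2 NAND A2) NAND (A5 NAND A5)) NAND ((A2 NAND A2) NAND (A5 NAND A5))))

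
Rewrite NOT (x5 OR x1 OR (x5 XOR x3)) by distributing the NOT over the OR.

NOT x5 AND NOT x1 AND NOT (x5 XOR x3)
De Morgan's: NOT(OR of terms) = AND of negations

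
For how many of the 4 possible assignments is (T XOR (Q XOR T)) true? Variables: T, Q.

Satisfying assignments: (0,1), (1,1)
Count: 2 out of 4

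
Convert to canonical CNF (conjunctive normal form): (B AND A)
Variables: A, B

(A OR B) AND (A OR NOT B) AND (NOT A OR B)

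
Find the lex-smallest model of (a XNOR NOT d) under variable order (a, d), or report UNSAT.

a=0, d=1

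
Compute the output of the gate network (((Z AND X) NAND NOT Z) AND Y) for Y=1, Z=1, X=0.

Substituting: (((1 AND 0) NAND NOT 1) AND 1)
= 1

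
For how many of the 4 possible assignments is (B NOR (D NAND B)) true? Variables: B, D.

No assignment satisfies the expression.
Count: 0 out of 4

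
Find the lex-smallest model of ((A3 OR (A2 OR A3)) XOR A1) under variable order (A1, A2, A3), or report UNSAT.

A1=0, A2=0, A3=1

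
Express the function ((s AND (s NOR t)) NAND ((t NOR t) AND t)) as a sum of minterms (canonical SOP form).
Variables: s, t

Σm(0, 1, 2, 3) = (NOT s AND NOT t) OR (NOT s AND t) OR (s AND NOT t) OR (s AND t)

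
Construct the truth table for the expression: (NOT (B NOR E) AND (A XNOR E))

E | B | A | Output
------------------
0 | 0 | 0 | 0
0 | 0 | 1 | 0
0 | 1 | 0 | 1
0 | 1 | 1 | 0
1 | 0 | 0 | 0
1 | 0 | 1 | 1
1 | 1 | 0 | 0
1 | 1 | 1 | 1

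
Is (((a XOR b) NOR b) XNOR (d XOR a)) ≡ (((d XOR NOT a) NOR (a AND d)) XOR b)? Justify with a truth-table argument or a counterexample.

No. Counterexample: with d=0, a=1, b=0, Expression 1 = 0 but Expression 2 = 1.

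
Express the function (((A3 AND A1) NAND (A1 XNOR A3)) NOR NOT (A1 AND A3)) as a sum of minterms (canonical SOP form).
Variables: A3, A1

Σm(3) = (A3 AND A1)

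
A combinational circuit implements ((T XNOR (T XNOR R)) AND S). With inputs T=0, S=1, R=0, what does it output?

Substituting: ((0 XNOR (0 XNOR 0)) AND 1)
= 0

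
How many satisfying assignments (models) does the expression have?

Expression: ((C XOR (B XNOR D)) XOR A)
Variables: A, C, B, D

Satisfying assignments: (0,0,0,0), (0,0,1,1), (0,1,0,1), (0,1,1,0), (1,0,0,1), (1,0,1,0), (1,1,0,0), (1,1,1,1)
Count: 8 out of 16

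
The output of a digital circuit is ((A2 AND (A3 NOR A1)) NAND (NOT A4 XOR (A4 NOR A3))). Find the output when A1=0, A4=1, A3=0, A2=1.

Substituting: ((1 AND (0 NOR 0)) NAND (NOT 1 XOR (1 NOR 0)))
= 1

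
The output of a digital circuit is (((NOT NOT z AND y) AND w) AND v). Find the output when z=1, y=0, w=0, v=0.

Substituting: (((NOT NOT 1 AND 0) AND 0) AND 0)
= 0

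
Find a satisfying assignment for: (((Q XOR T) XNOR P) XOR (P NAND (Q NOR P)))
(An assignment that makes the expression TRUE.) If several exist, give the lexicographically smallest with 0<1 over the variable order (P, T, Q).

P=0, T=0, Q=1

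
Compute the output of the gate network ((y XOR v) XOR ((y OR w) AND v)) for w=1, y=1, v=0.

Substituting: ((1 XOR 0) XOR ((1 OR 1) AND 0))
= 1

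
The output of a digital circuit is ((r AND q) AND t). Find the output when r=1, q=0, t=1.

Substituting: ((1 AND 0) AND 1)
= 0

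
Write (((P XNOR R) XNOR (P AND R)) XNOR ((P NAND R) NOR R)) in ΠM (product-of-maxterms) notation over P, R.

ΠM(1, 2, 3) = (P OR NOT R) AND (NOT P OR R) AND (NOT P OR NOT R)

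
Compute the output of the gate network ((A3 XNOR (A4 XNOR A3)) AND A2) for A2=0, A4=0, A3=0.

Substituting: ((0 XNOR (0 XNOR 0)) AND 0)
= 0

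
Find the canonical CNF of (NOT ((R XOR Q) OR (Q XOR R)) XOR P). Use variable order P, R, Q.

(P OR R OR NOT Q) AND (P OR NOT R OR Q) AND (NOT P OR R OR Q) AND (NOT P OR NOT R OR NOT Q)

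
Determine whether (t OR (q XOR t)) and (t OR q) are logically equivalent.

Yes, they are equivalent — the two output columns agree on all 4 assignments:
t | q | Expression 1 | Expression 2
-----------------------------------
0 | 0 | 0 | 0
0 | 1 | 1 | 1
1 | 0 | 1 | 1
1 | 1 | 1 | 1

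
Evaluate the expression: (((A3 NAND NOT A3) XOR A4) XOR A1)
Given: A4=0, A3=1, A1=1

Substituting: (((1 NAND NOT 1) XOR 0) XOR 1)
= 0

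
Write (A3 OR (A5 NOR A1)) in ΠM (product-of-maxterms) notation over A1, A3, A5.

ΠM(1, 4, 5) = (A1 OR A3 OR NOT A5) AND (NOT A1 OR A3 OR A5) AND (NOT A1 OR A3 OR NOT A5)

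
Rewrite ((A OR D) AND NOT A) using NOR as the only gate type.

((((A NOR D) NOR (A NOR D)) NOR ((A NOR D) NOR (A NOR D))) NOR ((A NOR A) NOR (A NOR A)))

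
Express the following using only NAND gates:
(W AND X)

((W NAND X) NAND (W NAND X))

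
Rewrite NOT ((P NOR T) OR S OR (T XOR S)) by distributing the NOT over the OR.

NOT (P NOR T) AND NOT S AND NOT (T XOR S)
De Morgan's: NOT(OR of terms) = AND of negations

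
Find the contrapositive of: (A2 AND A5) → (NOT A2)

Contrapositive: A2 → NOT (A2 AND A5)
Note: A statement and its contrapositive are logically equivalent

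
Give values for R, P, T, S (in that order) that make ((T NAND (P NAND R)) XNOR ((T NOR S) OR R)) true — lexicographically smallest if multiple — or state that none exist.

R=0, P=0, T=0, S=0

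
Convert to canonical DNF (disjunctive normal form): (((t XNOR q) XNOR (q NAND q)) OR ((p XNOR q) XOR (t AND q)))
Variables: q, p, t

(NOT q AND NOT p AND NOT t) OR (NOT q AND NOT p AND t) OR (NOT q AND p AND NOT t) OR (q AND NOT p AND NOT t) OR (q AND NOT p AND t) OR (q AND p AND NOT t)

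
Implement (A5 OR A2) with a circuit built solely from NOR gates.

((A5 NOR A2) NOR (A5 NOR A2))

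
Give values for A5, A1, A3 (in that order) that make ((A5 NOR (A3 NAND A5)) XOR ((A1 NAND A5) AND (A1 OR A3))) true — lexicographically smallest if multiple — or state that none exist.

A5=0, A1=0, A3=1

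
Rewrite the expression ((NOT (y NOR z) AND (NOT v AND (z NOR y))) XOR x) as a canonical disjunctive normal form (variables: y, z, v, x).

(NOT y AND NOT z AND NOT v AND x) OR (NOT y AND NOT z AND v AND x) OR (NOT y AND z AND NOT v AND x) OR (NOT y AND z AND v AND x) OR (y AND NOT z AND NOT v AND x) OR (y AND NOT z AND v AND x) OR (y AND z AND NOT v AND x) OR (y AND z AND v AND x)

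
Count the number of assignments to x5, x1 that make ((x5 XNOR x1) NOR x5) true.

Satisfying assignments: (0,1)
Count: 1 out of 4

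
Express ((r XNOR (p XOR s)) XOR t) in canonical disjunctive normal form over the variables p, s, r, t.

(NOT p AND NOT s AND NOT r AND NOT t) OR (NOT p AND NOT s AND r AND t) OR (NOT p AND s AND NOT r AND t) OR (NOT p AND s AND r AND NOT t) OR (p AND NOT s AND NOT r AND t) OR (p AND NOT s AND r AND NOT t) OR (p AND s AND NOT r AND NOT t) OR (p AND s AND r AND t)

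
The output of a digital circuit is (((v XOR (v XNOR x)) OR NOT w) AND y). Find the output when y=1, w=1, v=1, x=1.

Substituting: (((1 XOR (1 XNOR 1)) OR NOT 1) AND 1)
= 0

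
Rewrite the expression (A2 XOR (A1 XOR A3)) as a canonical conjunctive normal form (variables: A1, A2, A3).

(A1 OR A2 OR A3) AND (A1 OR NOT A2 OR NOT A3) AND (NOT A1 OR A2 OR NOT A3) AND (NOT A1 OR NOT A2 OR A3)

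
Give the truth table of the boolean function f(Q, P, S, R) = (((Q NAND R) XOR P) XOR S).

Q | P | S | R | Output
----------------------
0 | 0 | 0 | 0 | 1
0 | 0 | 0 | 1 | 1
0 | 0 | 1 | 0 | 0
0 | 0 | 1 | 1 | 0
0 | 1 | 0 | 0 | 0
0 | 1 | 0 | 1 | 0
0 | 1 | 1 | 0 | 1
0 | 1 | 1 | 1 | 1
1 | 0 | 0 | 0 | 1
1 | 0 | 0 | 1 | 0
1 | 0 | 1 | 0 | 0
1 | 0 | 1 | 1 | 1
1 | 1 | 0 | 0 | 0
1 | 1 | 0 | 1 | 1
1 | 1 | 1 | 0 | 1
1 | 1 | 1 | 1 | 0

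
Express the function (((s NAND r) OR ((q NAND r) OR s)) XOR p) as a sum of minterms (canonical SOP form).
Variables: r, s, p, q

Σm(0, 1, 4, 5, 8, 9, 12, 13) = (NOT r AND NOT s AND NOT p AND NOT q) OR (NOT r AND NOT s AND NOT p AND q) OR (NOT r AND s AND NOT p AND NOT q) OR (NOT r AND s AND NOT p AND q) OR (r AND NOT s AND NOT p AND NOT q) OR (r AND NOT s AND NOT p AND q) OR (r AND s AND NOT p AND NOT q) OR (r AND s AND NOT p AND q)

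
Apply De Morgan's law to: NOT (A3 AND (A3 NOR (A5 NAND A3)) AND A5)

NOT A3 OR NOT (A3 NOR (A5 NAND A3)) OR NOT A5
De Morgan's: NOT(AND of terms) = OR of negations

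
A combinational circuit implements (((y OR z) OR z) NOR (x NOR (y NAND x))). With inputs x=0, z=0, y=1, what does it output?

Substituting: (((1 OR 0) OR 0) NOR (0 NOR (1 NAND 0)))
= 0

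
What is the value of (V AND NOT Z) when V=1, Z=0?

Substituting: (1 AND NOT 0)
= 1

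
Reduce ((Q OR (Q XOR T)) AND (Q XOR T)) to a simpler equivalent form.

By absorption (E AND (E OR v) = E):
= (Q XOR T)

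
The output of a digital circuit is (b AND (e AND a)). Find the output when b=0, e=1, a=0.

Substituting: (0 AND (1 AND 0))
= 0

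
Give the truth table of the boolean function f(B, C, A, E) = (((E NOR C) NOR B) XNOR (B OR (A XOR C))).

B | C | A | E | Output
----------------------
0 | 0 | 0 | 0 | 1
0 | 0 | 0 | 1 | 0
0 | 0 | 1 | 0 | 0
0 | 0 | 1 | 1 | 1
0 | 1 | 0 | 0 | 1
0 | 1 | 0 | 1 | 1
0 | 1 | 1 | 0 | 0
0 | 1 | 1 | 1 | 0
1 | 0 | 0 | 0 | 0
1 | 0 | 0 | 1 | 0
1 | 0 | 1 | 0 | 0
1 | 0 | 1 | 1 | 0
1 | 1 | 0 | 0 | 0
1 | 1 | 0 | 1 | 0
1 | 1 | 1 | 0 | 0
1 | 1 | 1 | 1 | 0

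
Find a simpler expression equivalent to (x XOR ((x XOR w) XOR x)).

By XOR self-cancellation ((E XOR v) XOR v = E):
= (x XOR w)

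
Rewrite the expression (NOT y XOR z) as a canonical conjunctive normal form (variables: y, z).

(y OR NOT z) AND (NOT y OR z)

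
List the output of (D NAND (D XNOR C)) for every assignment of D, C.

D | C | Output
--------------
0 | 0 | 1
0 | 1 | 1
1 | 0 | 1
1 | 1 | 0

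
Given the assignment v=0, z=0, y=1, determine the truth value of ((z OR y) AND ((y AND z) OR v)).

Substituting: ((0 OR 1) AND ((1 AND 0) OR 0))
= 0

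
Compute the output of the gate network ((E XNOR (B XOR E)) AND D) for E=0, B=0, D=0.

Substituting: ((0 XNOR (0 XOR 0)) AND 0)
= 0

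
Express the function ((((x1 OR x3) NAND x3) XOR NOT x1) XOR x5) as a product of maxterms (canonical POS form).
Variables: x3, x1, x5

ΠM(0, 3, 5, 6) = (x3 OR x1 OR x5) AND (x3 OR NOT x1 OR NOT x5) AND (NOT x3 OR x1 OR NOT x5) AND (NOT x3 OR NOT x1 OR x5)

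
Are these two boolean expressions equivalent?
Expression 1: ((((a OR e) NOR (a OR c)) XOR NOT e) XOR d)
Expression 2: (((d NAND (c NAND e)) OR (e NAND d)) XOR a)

No. Counterexample: with d=0, e=0, a=0, c=0, Expression 1 = 0 but Expression 2 = 1.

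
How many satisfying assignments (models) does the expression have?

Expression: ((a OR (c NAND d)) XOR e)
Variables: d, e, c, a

Satisfying assignments: (0,0,0,0), (0,0,0,1), (0,0,1,0), (0,0,1,1), (1,0,0,0), (1,0,0,1), (1,0,1,1), (1,1,1,0)
Count: 8 out of 16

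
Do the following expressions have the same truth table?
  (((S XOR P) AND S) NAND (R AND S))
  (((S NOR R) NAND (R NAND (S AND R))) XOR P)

No. Counterexample: with R=0, P=0, S=0, Expression 1 = 1 but Expression 2 = 0.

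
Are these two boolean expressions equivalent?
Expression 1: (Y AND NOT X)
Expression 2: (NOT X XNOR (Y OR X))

Yes, they are equivalent — the two output columns agree on all 4 assignments:
Y | X | Expression 1 | Expression 2
-----------------------------------
0 | 0 | 0 | 0
0 | 1 | 0 | 0
1 | 0 | 1 | 1
1 | 1 | 0 | 0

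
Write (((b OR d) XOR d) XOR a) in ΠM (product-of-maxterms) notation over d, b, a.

ΠM(0, 3, 4, 6) = (d OR b OR a) AND (d OR NOT b OR NOT a) AND (NOT d OR b OR a) AND (NOT d OR NOT b OR a)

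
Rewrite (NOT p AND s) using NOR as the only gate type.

(((p NOR p) NOR (p NOR p)) NOR (s NOR s))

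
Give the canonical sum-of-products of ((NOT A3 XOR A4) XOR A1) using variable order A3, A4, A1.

Σm(0, 3, 5, 6) = (NOT A3 AND NOT A4 AND NOT A1) OR (NOT A3 AND A4 AND A1) OR (A3 AND NOT A4 AND A1) OR (A3 AND A4 AND NOT A1)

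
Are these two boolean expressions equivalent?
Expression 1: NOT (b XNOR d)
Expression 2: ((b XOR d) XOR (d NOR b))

No. Counterexample: with d=0, b=0, Expression 1 = 0 but Expression 2 = 1.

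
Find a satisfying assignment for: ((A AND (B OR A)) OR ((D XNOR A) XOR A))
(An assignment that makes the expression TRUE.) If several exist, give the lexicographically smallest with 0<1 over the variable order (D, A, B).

D=0, A=0, B=0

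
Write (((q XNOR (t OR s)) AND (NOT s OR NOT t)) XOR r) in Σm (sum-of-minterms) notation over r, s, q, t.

Σm(0, 3, 6, 9, 10, 12, 13, 15) = (NOT r AND NOT s AND NOT q AND NOT t) OR (NOT r AND NOT s AND q AND t) OR (NOT r AND s AND q AND NOT t) OR (r AND NOT s AND NOT q AND t) OR (r AND NOT s AND q AND NOT t) OR (r AND s AND NOT q AND NOT t) OR (r AND s AND NOT q AND t) OR (r AND s AND q AND t)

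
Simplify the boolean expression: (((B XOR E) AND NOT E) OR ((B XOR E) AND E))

By distribution ((E AND v) OR (E AND NOT v) = E):
= (B XOR E)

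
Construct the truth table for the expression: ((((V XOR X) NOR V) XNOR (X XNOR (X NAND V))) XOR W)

V | W | X | Output
------------------
0 | 0 | 0 | 0
0 | 0 | 1 | 0
0 | 1 | 0 | 1
0 | 1 | 1 | 1
1 | 0 | 0 | 1
1 | 0 | 1 | 1
1 | 1 | 0 | 0
1 | 1 | 1 | 0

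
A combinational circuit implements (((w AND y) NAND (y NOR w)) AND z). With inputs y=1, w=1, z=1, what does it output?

Substituting: (((1 AND 1) NAND (1 NOR 1)) AND 1)
= 1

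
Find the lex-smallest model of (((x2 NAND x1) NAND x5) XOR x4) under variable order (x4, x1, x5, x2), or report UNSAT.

x4=0, x1=0, x5=0, x2=0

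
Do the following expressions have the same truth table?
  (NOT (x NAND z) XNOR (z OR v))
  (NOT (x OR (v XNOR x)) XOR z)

No. Counterexample: with z=0, x=0, v=0, Expression 1 = 1 but Expression 2 = 0.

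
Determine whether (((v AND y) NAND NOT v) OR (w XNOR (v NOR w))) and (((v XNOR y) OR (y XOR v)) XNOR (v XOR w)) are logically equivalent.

No. Counterexample: with v=0, y=0, w=0, Expression 1 = 1 but Expression 2 = 0.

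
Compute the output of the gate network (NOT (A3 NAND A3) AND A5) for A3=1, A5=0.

Substituting: (NOT (1 NAND 1) AND 0)
= 0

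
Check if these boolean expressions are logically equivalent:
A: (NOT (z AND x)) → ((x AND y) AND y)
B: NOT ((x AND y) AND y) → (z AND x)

Yes, Contrapositive is always equivalent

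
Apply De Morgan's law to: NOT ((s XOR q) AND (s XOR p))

NOT (s XOR q) OR NOT (s XOR p)
De Morgan's: NOT(AND of terms) = OR of negations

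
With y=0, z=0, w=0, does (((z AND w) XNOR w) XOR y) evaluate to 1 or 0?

Substituting: (((0 AND 0) XNOR 0) XOR 0)
= 1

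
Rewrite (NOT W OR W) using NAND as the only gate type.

(((W NAND W) NAND (W NAND W)) NAND (W NAND W))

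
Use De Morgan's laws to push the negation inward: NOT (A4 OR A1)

NOT A4 AND NOT A1
De Morgan's: NOT(OR of terms) = AND of negations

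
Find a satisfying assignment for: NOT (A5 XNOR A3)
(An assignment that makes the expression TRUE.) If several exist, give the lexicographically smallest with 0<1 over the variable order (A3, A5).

A3=0, A5=1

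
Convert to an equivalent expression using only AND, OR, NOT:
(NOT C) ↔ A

((NOT C) AND A) OR (C AND NOT A)
(Biconditional = both true or both false)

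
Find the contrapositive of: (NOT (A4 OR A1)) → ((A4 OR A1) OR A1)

Contrapositive: NOT ((A4 OR A1) OR A1) → (A4 OR A1)
Note: A statement and its contrapositive are logically equivalent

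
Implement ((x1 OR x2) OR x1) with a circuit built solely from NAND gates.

((((x1 NAND x1) NAND (x2 NAND x2)) NAND ((x1 NAND x1) NAND (x2 NAND x2))) NAND (x1 NAND x1))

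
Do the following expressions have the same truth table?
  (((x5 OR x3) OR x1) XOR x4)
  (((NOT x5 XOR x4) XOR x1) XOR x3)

No. Counterexample: with x4=0, x5=0, x1=0, x3=0, Expression 1 = 0 but Expression 2 = 1.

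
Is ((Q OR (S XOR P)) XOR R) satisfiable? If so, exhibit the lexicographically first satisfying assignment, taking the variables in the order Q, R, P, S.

Q=0, R=0, P=0, S=1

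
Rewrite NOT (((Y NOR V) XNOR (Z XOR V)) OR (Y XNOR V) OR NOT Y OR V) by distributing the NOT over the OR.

NOT ((Y NOR V) XNOR (Z XOR V)) AND NOT (Y XNOR V) AND Y AND NOT V
De Morgan's: NOT(OR of terms) = AND of negations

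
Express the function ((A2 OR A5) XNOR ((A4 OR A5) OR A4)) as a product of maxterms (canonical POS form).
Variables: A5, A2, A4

ΠM(1, 2) = (A5 OR A2 OR NOT A4) AND (A5 OR NOT A2 OR A4)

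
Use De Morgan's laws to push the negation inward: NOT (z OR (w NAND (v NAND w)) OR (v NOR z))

NOT z AND NOT (w NAND (v NAND w)) AND NOT (v NOR z)
De Morgan's: NOT(OR of terms) = AND of negations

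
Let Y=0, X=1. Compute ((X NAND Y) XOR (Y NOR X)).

Substituting: ((1 NAND 0) XOR (0 NOR 1))
= 1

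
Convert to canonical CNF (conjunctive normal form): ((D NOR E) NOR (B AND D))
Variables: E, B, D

(E OR B OR D) AND (E OR NOT B OR D) AND (E OR NOT B OR NOT D) AND (NOT E OR NOT B OR NOT D)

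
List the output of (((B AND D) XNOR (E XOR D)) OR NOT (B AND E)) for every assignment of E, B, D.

E | B | D | Output
------------------
0 | 0 | 0 | 1
0 | 0 | 1 | 1
0 | 1 | 0 | 1
0 | 1 | 1 | 1
1 | 0 | 0 | 1
1 | 0 | 1 | 1
1 | 1 | 0 | 0
1 | 1 | 1 | 0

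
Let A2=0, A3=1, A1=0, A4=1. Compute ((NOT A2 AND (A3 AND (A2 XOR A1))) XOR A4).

Substituting: ((NOT 0 AND (1 AND (0 XOR 0))) XOR 1)
= 1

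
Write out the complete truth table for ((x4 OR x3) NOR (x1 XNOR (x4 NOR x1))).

x3 | x1 | x4 | Output
---------------------
0 | 0 | 0 | 1
0 | 0 | 1 | 0
0 | 1 | 0 | 1
0 | 1 | 1 | 0
1 | 0 | 0 | 0
1 | 0 | 1 | 0
1 | 1 | 0 | 0
1 | 1 | 1 | 0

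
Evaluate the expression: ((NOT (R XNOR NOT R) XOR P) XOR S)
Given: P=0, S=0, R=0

Substituting: ((NOT (0 XNOR NOT 0) XOR 0) XOR 0)
= 1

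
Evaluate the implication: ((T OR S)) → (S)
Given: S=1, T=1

Antecedent ((T OR S)) = 1; consequent (S) = 1.
1 → 1 = 1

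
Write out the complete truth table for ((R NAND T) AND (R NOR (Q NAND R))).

R | Q | T | Output
------------------
0 | 0 | 0 | 0
0 | 0 | 1 | 0
0 | 1 | 0 | 0
0 | 1 | 1 | 0
1 | 0 | 0 | 0
1 | 0 | 1 | 0
1 | 1 | 0 | 0
1 | 1 | 1 | 0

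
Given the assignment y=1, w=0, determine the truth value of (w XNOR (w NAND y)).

Substituting: (0 XNOR (0 NAND 1))
= 0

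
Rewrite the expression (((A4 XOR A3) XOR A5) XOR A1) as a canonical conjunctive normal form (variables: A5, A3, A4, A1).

(A5 OR A3 OR A4 OR A1) AND (A5 OR A3 OR NOT A4 OR NOT A1) AND (A5 OR NOT A3 OR A4 OR NOT A1) AND (A5 OR NOT A3 OR NOT A4 OR A1) AND (NOT A5 OR A3 OR A4 OR NOT A1) AND (NOT A5 OR A3 OR NOT A4 OR A1) AND (NOT A5 OR NOT A3 OR A4 OR A1) AND (NOT A5 OR NOT A3 OR NOT A4 OR NOT A1)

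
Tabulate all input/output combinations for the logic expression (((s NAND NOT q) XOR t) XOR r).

t | q | s | r | Output
----------------------
0 | 0 | 0 | 0 | 1
0 | 0 | 0 | 1 | 0
0 | 0 | 1 | 0 | 0
0 | 0 | 1 | 1 | 1
0 | 1 | 0 | 0 | 1
0 | 1 | 0 | 1 | 0
0 | 1 | 1 | 0 | 1
0 | 1 | 1 | 1 | 0
1 | 0 | 0 | 0 | 0
1 | 0 | 0 | 1 | 1
1 | 0 | 1 | 0 | 1
1 | 0 | 1 | 1 | 0
1 | 1 | 0 | 0 | 0
1 | 1 | 0 | 1 | 1
1 | 1 | 1 | 0 | 0
1 | 1 | 1 | 1 | 1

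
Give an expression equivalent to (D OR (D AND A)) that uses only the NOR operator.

((D NOR ((D NOR D) NOR (A NOR A))) NOR (D NOR ((D NOR D) NOR (A NOR A))))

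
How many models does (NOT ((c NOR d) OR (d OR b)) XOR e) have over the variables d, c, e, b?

Satisfying assignments: (0,0,1,0), (0,0,1,1), (0,1,0,0), (0,1,1,1), (1,0,1,0), (1,0,1,1), (1,1,1,0), (1,1,1,1)
Count: 8 out of 16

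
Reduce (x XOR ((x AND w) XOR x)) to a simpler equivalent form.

By XOR self-cancellation ((E XOR v) XOR v = E):
= (x AND w)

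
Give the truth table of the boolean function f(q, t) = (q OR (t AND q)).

q | t | Output
--------------
0 | 0 | 0
0 | 1 | 0
1 | 0 | 1
1 | 1 | 1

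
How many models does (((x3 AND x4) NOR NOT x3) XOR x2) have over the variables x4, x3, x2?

Satisfying assignments: (0,0,1), (0,1,0), (1,0,1), (1,1,1)
Count: 4 out of 8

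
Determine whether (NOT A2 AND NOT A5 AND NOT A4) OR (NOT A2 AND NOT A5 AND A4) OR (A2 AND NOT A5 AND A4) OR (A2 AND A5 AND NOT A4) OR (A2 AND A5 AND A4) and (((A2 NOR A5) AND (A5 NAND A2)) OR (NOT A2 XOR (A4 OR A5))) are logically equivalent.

Yes, they are equivalent — the two output columns agree on all 8 assignments:
A2 | A5 | A4 | Expression 1 | Expression 2
------------------------------------------
0 | 0 | 0 | 1 | 1
0 | 0 | 1 | 1 | 1
0 | 1 | 0 | 0 | 0
0 | 1 | 1 | 0 | 0
1 | 0 | 0 | 0 | 0
1 | 0 | 1 | 1 | 1
1 | 1 | 0 | 1 | 1
1 | 1 | 1 | 1 | 1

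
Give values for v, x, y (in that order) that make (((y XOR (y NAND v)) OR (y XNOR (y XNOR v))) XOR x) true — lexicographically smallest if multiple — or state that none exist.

v=0, x=0, y=0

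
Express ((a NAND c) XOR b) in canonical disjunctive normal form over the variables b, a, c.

(NOT b AND NOT a AND NOT c) OR (NOT b AND NOT a AND c) OR (NOT b AND a AND NOT c) OR (b AND a AND c)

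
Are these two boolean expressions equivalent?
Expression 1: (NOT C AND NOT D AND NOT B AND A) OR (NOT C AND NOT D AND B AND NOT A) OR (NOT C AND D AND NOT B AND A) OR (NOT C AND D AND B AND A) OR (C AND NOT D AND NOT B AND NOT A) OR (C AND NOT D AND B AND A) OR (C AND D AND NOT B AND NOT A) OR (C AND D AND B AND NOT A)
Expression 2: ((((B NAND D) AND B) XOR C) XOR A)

Yes, they are equivalent — the two output columns agree on all 16 assignments:
C | D | B | A | Expression 1 | Expression 2
-------------------------------------------
0 | 0 | 0 | 0 | 0 | 0
0 | 0 | 0 | 1 | 1 | 1
0 | 0 | 1 | 0 | 1 | 1
0 | 0 | 1 | 1 | 0 | 0
0 | 1 | 0 | 0 | 0 | 0
0 | 1 | 0 | 1 | 1 | 1
0 | 1 | 1 | 0 | 0 | 0
0 | 1 | 1 | 1 | 1 | 1
1 | 0 | 0 | 0 | 1 | 1
1 | 0 | 0 | 1 | 0 | 0
1 | 0 | 1 | 0 | 0 | 0
1 | 0 | 1 | 1 | 1 | 1
1 | 1 | 0 | 0 | 1 | 1
1 | 1 | 0 | 1 | 0 | 0
1 | 1 | 1 | 0 | 1 | 1
1 | 1 | 1 | 1 | 0 | 0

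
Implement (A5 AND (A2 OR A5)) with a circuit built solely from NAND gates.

((A5 NAND ((A2 NAND A2) NAND (A5 NAND A5))) NAND (A5 NAND ((A2 NAND A2) NAND (A5 NAND A5))))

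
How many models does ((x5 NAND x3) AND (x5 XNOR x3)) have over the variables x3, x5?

Satisfying assignments: (0,0)
Count: 1 out of 4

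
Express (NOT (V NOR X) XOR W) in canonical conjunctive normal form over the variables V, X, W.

(V OR X OR W) AND (V OR NOT X OR NOT W) AND (NOT V OR X OR NOT W) AND (NOT V OR NOT X OR NOT W)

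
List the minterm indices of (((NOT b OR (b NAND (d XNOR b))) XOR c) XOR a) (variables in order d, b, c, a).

Σm(0, 3, 4, 7, 8, 11, 13, 14) = (NOT d AND NOT b AND NOT c AND NOT a) OR (NOT d AND NOT b AND c AND a) OR (NOT d AND b AND NOT c AND NOT a) OR (NOT d AND b AND c AND a) OR (d AND NOT b AND NOT c AND NOT a) OR (d AND NOT b AND c AND a) OR (d AND b AND NOT c AND a) OR (d AND b AND c AND NOT a)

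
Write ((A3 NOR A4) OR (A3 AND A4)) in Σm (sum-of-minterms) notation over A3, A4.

Σm(0, 3) = (NOT A3 AND NOT A4) OR (A3 AND A4)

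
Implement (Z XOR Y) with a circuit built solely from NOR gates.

((((Z NOR Y) NOR (Z NOR Y)) NOR ((Z NOR Y) NOR (Z NOR Y))) NOR ((((Z NOR Z) NOR (Y NOR Y)) NOR ((Z NOR Z) NOR (Y NOR Y))) NOR (((Z NOR Z) NOR (Y NOR Y)) NOR ((Z NOR Z) NOR (Y NOR Y)))))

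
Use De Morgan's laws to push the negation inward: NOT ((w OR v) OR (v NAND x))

NOT (w OR v) AND NOT (v NAND x)
De Morgan's: NOT(OR of terms) = AND of negations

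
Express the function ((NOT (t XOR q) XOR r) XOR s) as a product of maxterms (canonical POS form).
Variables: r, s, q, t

ΠM(1, 2, 4, 7, 8, 11, 13, 14) = (r OR s OR q OR NOT t) AND (r OR s OR NOT q OR t) AND (r OR NOT s OR q OR t) AND (r OR NOT s OR NOT q OR NOT t) AND (NOT r OR s OR q OR t) AND (NOT r OR s OR NOT q OR NOT t) AND (NOT r OR NOT s OR q OR NOT t) AND (NOT r OR NOT s OR NOT q OR t)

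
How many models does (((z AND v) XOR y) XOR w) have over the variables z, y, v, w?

Satisfying assignments: (0,0,0,1), (0,0,1,1), (0,1,0,0), (0,1,1,0), (1,0,0,1), (1,0,1,0), (1,1,0,0), (1,1,1,1)
Count: 8 out of 16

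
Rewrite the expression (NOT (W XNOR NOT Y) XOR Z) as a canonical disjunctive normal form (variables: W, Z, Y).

(NOT W AND NOT Z AND NOT Y) OR (NOT W AND Z AND Y) OR (W AND NOT Z AND Y) OR (W AND Z AND NOT Y)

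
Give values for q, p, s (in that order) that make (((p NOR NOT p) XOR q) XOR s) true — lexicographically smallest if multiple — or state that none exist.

q=0, p=0, s=1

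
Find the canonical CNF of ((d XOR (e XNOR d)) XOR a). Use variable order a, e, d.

(a OR NOT e OR d) AND (a OR NOT e OR NOT d) AND (NOT a OR e OR d) AND (NOT a OR e OR NOT d)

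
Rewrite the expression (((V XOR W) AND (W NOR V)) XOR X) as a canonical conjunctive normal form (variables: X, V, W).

(X OR V OR W) AND (X OR V OR NOT W) AND (X OR NOT V OR W) AND (X OR NOT V OR NOT W)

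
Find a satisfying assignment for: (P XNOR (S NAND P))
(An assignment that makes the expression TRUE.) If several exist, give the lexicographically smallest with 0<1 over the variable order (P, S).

P=1, S=0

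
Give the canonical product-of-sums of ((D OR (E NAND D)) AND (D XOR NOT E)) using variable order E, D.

ΠM(1, 2) = (E OR NOT D) AND (NOT E OR D)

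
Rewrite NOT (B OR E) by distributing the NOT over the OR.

NOT B AND NOT E
De Morgan's: NOT(OR of terms) = AND of negations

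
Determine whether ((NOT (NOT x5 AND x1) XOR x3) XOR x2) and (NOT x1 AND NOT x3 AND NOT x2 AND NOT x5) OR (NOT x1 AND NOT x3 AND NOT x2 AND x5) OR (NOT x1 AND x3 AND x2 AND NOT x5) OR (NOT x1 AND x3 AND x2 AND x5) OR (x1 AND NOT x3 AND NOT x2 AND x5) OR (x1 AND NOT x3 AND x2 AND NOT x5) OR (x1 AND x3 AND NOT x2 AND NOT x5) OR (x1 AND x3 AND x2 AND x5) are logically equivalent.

Yes, they are equivalent — the two output columns agree on all 16 assignments:
x1 | x3 | x2 | x5 | Expression 1 | Expression 2
-----------------------------------------------
0 | 0 | 0 | 0 | 1 | 1
0 | 0 | 0 | 1 | 1 | 1
0 | 0 | 1 | 0 | 0 | 0
0 | 0 | 1 | 1 | 0 | 0
0 | 1 | 0 | 0 | 0 | 0
0 | 1 | 0 | 1 | 0 | 0
0 | 1 | 1 | 0 | 1 | 1
0 | 1 | 1 | 1 | 1 | 1
1 | 0 | 0 | 0 | 0 | 0
1 | 0 | 0 | 1 | 1 | 1
1 | 0 | 1 | 0 | 1 | 1
1 | 0 | 1 | 1 | 0 | 0
1 | 1 | 0 | 0 | 1 | 1
1 | 1 | 0 | 1 | 0 | 0
1 | 1 | 1 | 0 | 0 | 0
1 | 1 | 1 | 1 | 1 | 1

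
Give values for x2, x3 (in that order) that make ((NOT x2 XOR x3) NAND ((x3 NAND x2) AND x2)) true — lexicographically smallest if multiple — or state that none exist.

x2=0, x3=0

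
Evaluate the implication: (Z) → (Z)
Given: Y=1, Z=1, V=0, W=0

Antecedent (Z) = 1; consequent (Z) = 1.
1 → 1 = 1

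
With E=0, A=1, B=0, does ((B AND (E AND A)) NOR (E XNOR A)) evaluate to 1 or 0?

Substituting: ((0 AND (0 AND 1)) NOR (0 XNOR 1))
= 1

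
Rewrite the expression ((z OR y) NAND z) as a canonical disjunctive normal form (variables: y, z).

(NOT y AND NOT z) OR (y AND NOT z)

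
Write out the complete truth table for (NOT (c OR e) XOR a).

a | c | e | Output
------------------
0 | 0 | 0 | 1
0 | 0 | 1 | 0
0 | 1 | 0 | 0
0 | 1 | 1 | 0
1 | 0 | 0 | 0
1 | 0 | 1 | 1
1 | 1 | 0 | 1
1 | 1 | 1 | 1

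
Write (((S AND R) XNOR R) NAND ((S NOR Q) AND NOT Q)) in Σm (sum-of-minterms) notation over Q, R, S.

Σm(1, 2, 3, 4, 5, 6, 7) = (NOT Q AND NOT R AND S) OR (NOT Q AND R AND NOT S) OR (NOT Q AND R AND S) OR (Q AND NOT R AND NOT S) OR (Q AND NOT R AND S) OR (Q AND R AND NOT S) OR (Q AND R AND S)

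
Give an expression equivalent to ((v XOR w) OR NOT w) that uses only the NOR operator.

((((((v NOR w) NOR (v NOR w)) NOR ((v NOR w) NOR (v NOR w))) NOR ((((v NOR v) NOR (w NOR w)) NOR ((v NOR v) NOR (w NOR w))) NOR (((v NOR v) NOR (w NOR w)) NOR ((v NOR v) NOR (w NOR w))))) NOR (w NOR w)) NOR (((((v NOR w) NOR (v NOR w)) NOR ((v NOR w) NOR (v NOR w))) NOR ((((v NOR v) NOR (w NOR w)) NOR ((v NOR v) NOR (w NOR w))) NOR (((v NOR v) NOR (w NOR w)) NOR ((v NOR v) NOR (w NOR w))))) NOR (w NOR w)))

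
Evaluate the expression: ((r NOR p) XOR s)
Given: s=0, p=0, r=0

Substituting: ((0 NOR 0) XOR 0)
= 1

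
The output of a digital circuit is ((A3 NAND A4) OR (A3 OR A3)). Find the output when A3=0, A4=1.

Substituting: ((0 NAND 1) OR (0 OR 0))
= 1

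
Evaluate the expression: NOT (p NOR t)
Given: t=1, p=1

Substituting: NOT (1 NOR 1)
= 1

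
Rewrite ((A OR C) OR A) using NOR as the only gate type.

((((A NOR C) NOR (A NOR C)) NOR A) NOR (((A NOR C) NOR (A NOR C)) NOR A))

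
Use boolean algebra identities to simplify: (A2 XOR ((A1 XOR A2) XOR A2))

By XOR self-cancellation ((E XOR v) XOR v = E):
= (A1 XOR A2)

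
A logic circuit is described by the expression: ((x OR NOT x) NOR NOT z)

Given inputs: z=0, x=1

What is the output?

Substituting: ((1 OR NOT 1) NOR NOT 0)
= 0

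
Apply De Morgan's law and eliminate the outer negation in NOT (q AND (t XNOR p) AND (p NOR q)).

NOT q OR NOT (t XNOR p) OR NOT (p NOR q)
De Morgan's: NOT(AND of terms) = OR of negations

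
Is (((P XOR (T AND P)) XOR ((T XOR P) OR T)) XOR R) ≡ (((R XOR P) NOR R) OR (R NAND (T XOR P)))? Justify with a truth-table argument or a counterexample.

No. Counterexample: with T=0, R=0, P=0, Expression 1 = 0 but Expression 2 = 1.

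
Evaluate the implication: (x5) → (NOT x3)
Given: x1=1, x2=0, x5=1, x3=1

Antecedent (x5) = 1; consequent (NOT x3) = 0.
1 → 0 = 0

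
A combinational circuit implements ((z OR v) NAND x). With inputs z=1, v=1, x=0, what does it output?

Substituting: ((1 OR 1) NAND 0)
= 1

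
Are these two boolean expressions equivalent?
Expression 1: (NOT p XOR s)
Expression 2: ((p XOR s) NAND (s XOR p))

Yes, they are equivalent — the two output columns agree on all 4 assignments:
s | p | Expression 1 | Expression 2
-----------------------------------
0 | 0 | 1 | 1
0 | 1 | 0 | 0
1 | 0 | 0 | 0
1 | 1 | 1 | 1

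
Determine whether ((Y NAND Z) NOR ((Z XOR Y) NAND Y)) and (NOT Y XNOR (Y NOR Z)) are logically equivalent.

No. Counterexample: with Z=0, Y=0, Expression 1 = 0 but Expression 2 = 1.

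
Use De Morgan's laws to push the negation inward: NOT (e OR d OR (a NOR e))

NOT e AND NOT d AND NOT (a NOR e)
De Morgan's: NOT(OR of terms) = AND of negations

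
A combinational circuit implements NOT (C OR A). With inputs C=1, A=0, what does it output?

Substituting: NOT (1 OR 0)
= 0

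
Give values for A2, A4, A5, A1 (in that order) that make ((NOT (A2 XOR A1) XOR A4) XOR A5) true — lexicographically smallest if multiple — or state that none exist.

A2=0, A4=0, A5=0, A1=0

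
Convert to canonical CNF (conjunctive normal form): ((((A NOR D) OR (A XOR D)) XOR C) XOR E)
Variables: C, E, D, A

(C OR E OR NOT D OR NOT A) AND (C OR NOT E OR D OR A) AND (C OR NOT E OR D OR NOT A) AND (C OR NOT E OR NOT D OR A) AND (NOT C OR E OR D OR A) AND (NOT C OR E OR D OR NOT A) AND (NOT C OR E OR NOT D OR A) AND (NOT C OR NOT E OR NOT D OR NOT A)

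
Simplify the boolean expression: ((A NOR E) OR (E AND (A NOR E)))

By absorption (E OR (E AND v) = E):
= (A NOR E)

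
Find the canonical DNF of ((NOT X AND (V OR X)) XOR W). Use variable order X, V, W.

(NOT X AND NOT V AND W) OR (NOT X AND V AND NOT W) OR (X AND NOT V AND W) OR (X AND V AND W)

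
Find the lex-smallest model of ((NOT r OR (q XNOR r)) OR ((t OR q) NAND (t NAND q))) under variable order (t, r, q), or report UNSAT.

t=0, r=0, q=0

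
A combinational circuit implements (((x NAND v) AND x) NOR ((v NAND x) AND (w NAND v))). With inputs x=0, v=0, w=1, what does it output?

Substituting: (((0 NAND 0) AND 0) NOR ((0 NAND 0) AND (1 NAND 0)))
= 0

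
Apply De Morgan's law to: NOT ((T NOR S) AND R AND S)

NOT (T NOR S) OR NOT R OR NOT S
De Morgan's: NOT(AND of terms) = OR of negations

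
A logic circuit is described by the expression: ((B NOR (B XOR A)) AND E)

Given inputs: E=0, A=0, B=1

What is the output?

Substituting: ((1 NOR (1 XOR 0)) AND 0)
= 0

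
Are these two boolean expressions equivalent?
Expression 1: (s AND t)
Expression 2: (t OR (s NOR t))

No. Counterexample: with s=0, t=0, Expression 1 = 0 but Expression 2 = 1.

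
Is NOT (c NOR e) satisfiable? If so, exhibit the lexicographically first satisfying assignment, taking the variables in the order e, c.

e=0, c=1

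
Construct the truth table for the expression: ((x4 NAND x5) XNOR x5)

x4 | x5 | Output
----------------
0 | 0 | 0
0 | 1 | 1
1 | 0 | 0
1 | 1 | 0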